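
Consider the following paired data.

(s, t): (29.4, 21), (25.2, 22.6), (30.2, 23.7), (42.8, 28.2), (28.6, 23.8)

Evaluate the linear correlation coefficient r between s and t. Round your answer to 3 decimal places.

n = 5, Σs = 156.2, Σt = 119.3, Σs² = 5061.24, Σt² = 2875.13, Σst = 3790.3
nΣst − ΣsΣt = 18951.5 − 18634.66 = 316.84
nΣs² − (Σs)² = 25306.2 − 24398.44 = 907.76; nΣt² − (Σt)² = 14375.65 − 14232.49 = 143.16
r = 316.84 / √(907.76 × 143.16) = 316.84 / 360.4926 ≈ 0.879

0.879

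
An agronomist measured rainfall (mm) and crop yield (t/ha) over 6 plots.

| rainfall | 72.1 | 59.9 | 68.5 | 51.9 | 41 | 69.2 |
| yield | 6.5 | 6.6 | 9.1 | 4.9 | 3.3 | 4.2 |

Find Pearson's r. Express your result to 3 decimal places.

n = 6, Σx = 362.6, Σy = 34.6, Σx² = 22641.92, Σy² = 221.16, Σxy = 2167.59
nΣxy − ΣxΣy = 13005.54 − 12545.96 = 459.58
nΣx² − (Σx)² = 135851.52 − 131478.76 = 4372.76; nΣy² − (Σy)² = 1326.96 − 1197.16 = 129.8
r = 459.58 / √(4372.76 × 129.8) = 459.58 / 753.3819 ≈ 0.610

0.610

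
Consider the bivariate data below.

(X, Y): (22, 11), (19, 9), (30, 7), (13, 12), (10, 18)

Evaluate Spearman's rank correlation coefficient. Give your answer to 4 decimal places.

Rank X: 4, 3, 5, 2, 1
Rank Y: 3, 2, 1, 4, 5
d = rank(X) − rank(Y): 1, 1, 4, -2, -4; Σd² = 38
ρ = 1 − 6Σd² / [n(n²−1)] = 1 − 6×38 / (5×24) = 1 − 228/120 ≈ -0.9000

-0.9000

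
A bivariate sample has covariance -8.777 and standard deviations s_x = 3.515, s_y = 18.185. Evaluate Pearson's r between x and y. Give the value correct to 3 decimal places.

-0.137

r = Cov(x,y) / (s_x · s_y) = -8.777 / (3.515 × 18.185)
  = -8.777 / 63.9203 ≈ -0.137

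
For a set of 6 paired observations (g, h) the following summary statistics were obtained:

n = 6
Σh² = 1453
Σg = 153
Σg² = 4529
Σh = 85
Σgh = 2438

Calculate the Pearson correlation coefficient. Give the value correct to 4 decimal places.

0.6846

r = (nΣgh − ΣgΣh) / √[(nΣg² − (Σg)²)(nΣh² − (Σh)²)]
Numerator: 6×2438 − 153×85 = 1623
Denominator: √[(27174 − 23409)(8718 − 7225)] = √[3765 × 1493] = 2370.8954
r = 1623 / 2370.8954 ≈ 0.6846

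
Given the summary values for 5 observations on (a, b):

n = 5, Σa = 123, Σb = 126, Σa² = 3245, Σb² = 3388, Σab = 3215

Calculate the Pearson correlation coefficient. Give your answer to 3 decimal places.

0.534

r = (nΣab − ΣaΣb) / √[(nΣa² − (Σa)²)(nΣb² − (Σb)²)]
Numerator: 5×3215 − 123×126 = 577
Denominator: √[(16225 − 15129)(16940 − 15876)] = √[1096 × 1064] = 1079.8815
r = 577 / 1079.8815 ≈ 0.534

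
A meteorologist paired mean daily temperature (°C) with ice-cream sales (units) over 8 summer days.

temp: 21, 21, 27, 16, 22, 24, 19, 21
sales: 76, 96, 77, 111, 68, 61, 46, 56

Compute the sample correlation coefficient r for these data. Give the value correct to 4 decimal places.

n = 8, Σx = 171, Σy = 591, Σx² = 3729, Σy² = 46839, Σxy = 12477
nΣxy − ΣxΣy = 99816 − 101061 = -1245
nΣx² − (Σx)² = 29832 − 29241 = 591; nΣy² − (Σy)² = 374712 − 349281 = 25431
r = -1245 / √(591 × 25431) = -1245 / 3876.8184 ≈ -0.3211

-0.3211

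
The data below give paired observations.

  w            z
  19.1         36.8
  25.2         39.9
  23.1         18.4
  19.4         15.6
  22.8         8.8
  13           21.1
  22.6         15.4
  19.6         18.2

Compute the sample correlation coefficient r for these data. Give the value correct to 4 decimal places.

0.0953

n = 8, Σw = 164.8, Σz = 174.2, Σw² = 3493.58, Σz² = 4619.22, Σwz = 3615.74
nΣwz − ΣwΣz = 28925.92 − 28708.16 = 217.76
nΣw² − (Σw)² = 27948.64 − 27159.04 = 789.6; nΣz² − (Σz)² = 36953.76 − 30345.64 = 6608.12
r = 217.76 / √(789.6 × 6608.12) = 217.76 / 2284.2442 ≈ 0.0953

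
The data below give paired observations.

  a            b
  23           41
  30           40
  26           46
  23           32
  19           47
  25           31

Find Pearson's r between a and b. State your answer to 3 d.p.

-0.193

n = 6, Σa = 146, Σb = 237, Σa² = 3620, Σb² = 9591, Σab = 5743
nΣab − ΣaΣb = 34458 − 34602 = -144
nΣa² − (Σa)² = 21720 − 21316 = 404; nΣb² − (Σb)² = 57546 − 56169 = 1377
r = -144 / √(404 × 1377) = -144 / 745.8606 ≈ -0.193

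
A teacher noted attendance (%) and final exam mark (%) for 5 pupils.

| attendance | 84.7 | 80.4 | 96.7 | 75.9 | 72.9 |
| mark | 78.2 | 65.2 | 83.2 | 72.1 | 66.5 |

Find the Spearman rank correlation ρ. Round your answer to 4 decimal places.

0.7000

Rank attendance: 4, 3, 5, 2, 1
Rank mark: 4, 1, 5, 3, 2
d = rank(attendance) − rank(mark): 0, 2, 0, -1, -1; Σd² = 6
ρ = 1 − 6Σd² / [n(n²−1)] = 1 − 6×6 / (5×24) = 1 − 36/120 ≈ 0.7000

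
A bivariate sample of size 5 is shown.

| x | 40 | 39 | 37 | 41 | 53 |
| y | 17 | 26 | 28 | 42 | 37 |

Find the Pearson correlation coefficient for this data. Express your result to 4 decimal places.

n = 5, Σx = 210, Σy = 150, Σx² = 8980, Σy² = 4882, Σxy = 6413
nΣxy − ΣxΣy = 32065 − 31500 = 565
nΣx² − (Σx)² = 44900 − 44100 = 800; nΣy² − (Σy)² = 24410 − 22500 = 1910
r = 565 / √(800 × 1910) = 565 / 1236.1230 ≈ 0.4571

0.4571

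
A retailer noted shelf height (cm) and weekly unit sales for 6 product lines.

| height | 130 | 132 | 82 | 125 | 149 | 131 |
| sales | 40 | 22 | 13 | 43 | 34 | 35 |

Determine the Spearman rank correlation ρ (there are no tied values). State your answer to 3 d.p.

Rank height: 3, 5, 1, 2, 6, 4
Rank sales: 5, 2, 1, 6, 3, 4
d = rank(height) − rank(sales): -2, 3, 0, -4, 3, 0; Σd² = 38
ρ = 1 − 6Σd² / [n(n²−1)] = 1 − 6×38 / (6×35) = 1 − 228/210 ≈ -0.086

-0.086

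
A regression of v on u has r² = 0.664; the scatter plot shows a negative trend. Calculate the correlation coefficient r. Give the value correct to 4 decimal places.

|r| = √0.664 = 0.8149
The association is negative, so r = −0.8149.

-0.8149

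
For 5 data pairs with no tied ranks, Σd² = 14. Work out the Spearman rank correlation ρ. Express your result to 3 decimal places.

0.300

ρ = 1 − 6Σd² / [n(n²−1)] = 1 − 6×14 / (5×24)
  = 1 − 84/120 = 1 − 0.7000 ≈ 0.300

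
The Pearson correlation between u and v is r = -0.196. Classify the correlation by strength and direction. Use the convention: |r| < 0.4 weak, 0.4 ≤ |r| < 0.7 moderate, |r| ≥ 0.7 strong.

r = -0.196 < 0 so the relationship is negative.
|r| = 0.196, which falls in the weak range.

weak negative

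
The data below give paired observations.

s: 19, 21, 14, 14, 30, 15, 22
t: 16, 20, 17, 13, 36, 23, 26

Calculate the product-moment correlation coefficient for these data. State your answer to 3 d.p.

n = 7, Σs = 135, Σt = 151, Σs² = 2803, Σt² = 3615, Σst = 3141
nΣst − ΣsΣt = 21987 − 20385 = 1602
nΣs² − (Σs)² = 19621 − 18225 = 1396; nΣt² − (Σt)² = 25305 − 22801 = 2504
r = 1602 / √(1396 × 2504) = 1602 / 1869.6481 ≈ 0.857

0.857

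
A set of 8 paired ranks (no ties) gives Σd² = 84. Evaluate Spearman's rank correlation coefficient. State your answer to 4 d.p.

0.0000

ρ = 1 − 6Σd² / [n(n²−1)] = 1 − 6×84 / (8×63)
  = 1 − 504/504 = 1 − 1.00000 ≈ 0.0000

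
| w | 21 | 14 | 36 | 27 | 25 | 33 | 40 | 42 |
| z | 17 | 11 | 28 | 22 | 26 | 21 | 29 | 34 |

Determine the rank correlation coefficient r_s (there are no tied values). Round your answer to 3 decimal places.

Rank w: 2, 1, 6, 4, 3, 5, 7, 8
Rank z: 2, 1, 6, 4, 5, 3, 7, 8
d = rank(w) − rank(z): 0, 0, 0, 0, -2, 2, 0, 0; Σd² = 8
ρ = 1 − 6Σd² / [n(n²−1)] = 1 − 6×8 / (8×63) = 1 − 48/504 ≈ 0.905

0.905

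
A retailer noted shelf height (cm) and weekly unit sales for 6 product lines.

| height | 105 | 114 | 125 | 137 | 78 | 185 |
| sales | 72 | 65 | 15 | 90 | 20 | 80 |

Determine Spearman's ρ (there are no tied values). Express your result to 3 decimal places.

Rank height: 2, 3, 4, 5, 1, 6
Rank sales: 4, 3, 1, 6, 2, 5
d = rank(height) − rank(sales): -2, 0, 3, -1, -1, 1; Σd² = 16
ρ = 1 − 6Σd² / [n(n²−1)] = 1 − 6×16 / (6×35) = 1 − 96/210 ≈ 0.543

0.543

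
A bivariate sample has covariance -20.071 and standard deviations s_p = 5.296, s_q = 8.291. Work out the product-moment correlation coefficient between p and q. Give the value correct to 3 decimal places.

r = Cov(p,q) / (s_p · s_q) = -20.071 / (5.296 × 8.291)
  = -20.071 / 43.9091 ≈ -0.457

-0.457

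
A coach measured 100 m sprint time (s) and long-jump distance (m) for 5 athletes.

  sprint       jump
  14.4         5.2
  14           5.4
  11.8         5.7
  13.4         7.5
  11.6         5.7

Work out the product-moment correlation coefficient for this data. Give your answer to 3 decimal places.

n = 5, Σx = 65.2, Σy = 29.5, Σx² = 856.72, Σy² = 177.43, Σxy = 384.36
nΣxy − ΣxΣy = 1921.8 − 1923.4 = -1.6
nΣx² − (Σx)² = 4283.6 − 4251.04 = 32.56; nΣy² − (Σy)² = 887.15 − 870.25 = 16.9
r = -1.6 / √(32.56 × 16.9) = -1.6 / 23.4577 ≈ -0.068

-0.068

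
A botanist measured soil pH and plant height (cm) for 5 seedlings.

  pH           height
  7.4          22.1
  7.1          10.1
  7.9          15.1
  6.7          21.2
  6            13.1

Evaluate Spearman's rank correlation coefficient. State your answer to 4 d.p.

Rank pH: 4, 3, 5, 2, 1
Rank height: 5, 1, 3, 4, 2
d = rank(pH) − rank(height): -1, 2, 2, -2, -1; Σd² = 14
ρ = 1 − 6Σd² / [n(n²−1)] = 1 − 6×14 / (5×24) = 1 − 84/120 ≈ 0.3000

0.3000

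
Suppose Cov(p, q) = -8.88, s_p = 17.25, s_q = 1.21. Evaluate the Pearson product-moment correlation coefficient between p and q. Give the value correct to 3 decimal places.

-0.425

r = Cov(p,q) / (s_p · s_q) = -8.88 / (17.25 × 1.21)
  = -8.88 / 20.8725 ≈ -0.425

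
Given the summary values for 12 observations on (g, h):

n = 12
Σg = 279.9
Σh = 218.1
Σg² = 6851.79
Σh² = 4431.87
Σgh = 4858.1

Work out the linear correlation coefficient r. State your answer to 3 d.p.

-0.589

r = (nΣgh − ΣgΣh) / √[(nΣg² − (Σg)²)(nΣh² − (Σh)²)]
Numerator: 12×4858.1 − 279.9×218.1 = -2748.99
Denominator: √[(82221.48 − 78344.01)(53182.44 − 47567.61)] = √[3877.47 × 5614.83] = 4665.9763
r = -2748.99 / 4665.9763 ≈ -0.589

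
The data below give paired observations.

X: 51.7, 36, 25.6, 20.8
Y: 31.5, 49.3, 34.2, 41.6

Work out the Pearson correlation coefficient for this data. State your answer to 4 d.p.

n = 4, ΣX = 134.1, ΣY = 156.6, ΣX² = 5056.89, ΣY² = 6322.94, ΣXY = 5144.15
nΣXY − ΣXΣY = 20576.6 − 21000.06 = -423.46
nΣX² − (ΣX)² = 20227.56 − 17982.81 = 2244.75; nΣY² − (ΣY)² = 25291.76 − 24523.56 = 768.2
r = -423.46 / √(2244.75 × 768.2) = -423.46 / 1313.1706 ≈ -0.3225

-0.3225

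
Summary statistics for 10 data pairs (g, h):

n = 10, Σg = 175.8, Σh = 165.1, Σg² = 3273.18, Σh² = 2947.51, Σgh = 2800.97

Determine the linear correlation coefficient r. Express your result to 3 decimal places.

r = (nΣgh − ΣgΣh) / √[(nΣg² − (Σg)²)(nΣh² − (Σh)²)]
Numerator: 10×2800.97 − 175.8×165.1 = -1014.88
Denominator: √[(32731.8 − 30905.64)(29475.1 − 27258.01)] = √[1826.16 × 2217.09] = 2012.1533
r = -1014.88 / 2012.1533 ≈ -0.504

-0.504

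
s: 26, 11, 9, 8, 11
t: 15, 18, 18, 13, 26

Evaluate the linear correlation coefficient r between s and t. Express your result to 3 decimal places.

-0.205

n = 5, Σs = 65, Σt = 90, Σs² = 1063, Σt² = 1718, Σst = 1140
nΣst − ΣsΣt = 5700 − 5850 = -150
nΣs² − (Σs)² = 5315 − 4225 = 1090; nΣt² − (Σt)² = 8590 − 8100 = 490
r = -150 / √(1090 × 490) = -150 / 730.8215 ≈ -0.205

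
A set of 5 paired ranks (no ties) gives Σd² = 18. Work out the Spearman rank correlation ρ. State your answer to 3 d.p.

ρ = 1 − 6Σd² / [n(n²−1)] = 1 − 6×18 / (5×24)
  = 1 − 108/120 = 1 − 0.9000 ≈ 0.100

0.100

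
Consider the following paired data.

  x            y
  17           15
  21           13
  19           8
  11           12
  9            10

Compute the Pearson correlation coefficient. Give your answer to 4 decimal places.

0.1573

n = 5, Σx = 77, Σy = 58, Σx² = 1293, Σy² = 702, Σxy = 902
nΣxy − ΣxΣy = 4510 − 4466 = 44
nΣx² − (Σx)² = 6465 − 5929 = 536; nΣy² − (Σy)² = 3510 − 3364 = 146
r = 44 / √(536 × 146) = 44 / 279.7427 ≈ 0.1573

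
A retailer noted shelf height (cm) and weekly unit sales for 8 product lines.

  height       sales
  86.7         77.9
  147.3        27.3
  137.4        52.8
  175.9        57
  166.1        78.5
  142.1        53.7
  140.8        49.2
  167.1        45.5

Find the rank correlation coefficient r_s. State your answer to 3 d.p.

Rank height: 1, 5, 2, 8, 6, 4, 3, 7
Rank sales: 7, 1, 4, 6, 8, 5, 3, 2
d = rank(height) − rank(sales): -6, 4, -2, 2, -2, -1, 0, 5; Σd² = 90
ρ = 1 − 6Σd² / [n(n²−1)] = 1 − 6×90 / (8×63) = 1 − 540/504 ≈ -0.071

-0.071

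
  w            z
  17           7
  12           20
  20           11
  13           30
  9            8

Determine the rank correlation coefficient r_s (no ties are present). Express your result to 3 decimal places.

-0.100

Rank w: 4, 2, 5, 3, 1
Rank z: 1, 4, 3, 5, 2
d = rank(w) − rank(z): 3, -2, 2, -2, -1; Σd² = 22
ρ = 1 − 6Σd² / [n(n²−1)] = 1 − 6×22 / (5×24) = 1 − 132/120 ≈ -0.100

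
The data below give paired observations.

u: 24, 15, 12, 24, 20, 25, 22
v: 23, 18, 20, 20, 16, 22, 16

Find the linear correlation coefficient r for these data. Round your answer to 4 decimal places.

0.3086

n = 7, Σu = 142, Σv = 135, Σu² = 3030, Σv² = 2649, Σuv = 2764
nΣuv − ΣuΣv = 19348 − 19170 = 178
nΣu² − (Σu)² = 21210 − 20164 = 1046; nΣv² − (Σv)² = 18543 − 18225 = 318
r = 178 / √(1046 × 318) = 178 / 576.7391 ≈ 0.3086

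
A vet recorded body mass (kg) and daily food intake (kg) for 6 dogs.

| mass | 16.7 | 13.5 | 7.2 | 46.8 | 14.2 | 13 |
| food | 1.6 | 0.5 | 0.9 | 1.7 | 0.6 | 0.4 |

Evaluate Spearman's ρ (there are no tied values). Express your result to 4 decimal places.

Rank mass: 5, 3, 1, 6, 4, 2
Rank food: 5, 2, 4, 6, 3, 1
d = rank(mass) − rank(food): 0, 1, -3, 0, 1, 1; Σd² = 12
ρ = 1 − 6Σd² / [n(n²−1)] = 1 − 6×12 / (6×35) = 1 − 72/210 ≈ 0.6571

0.6571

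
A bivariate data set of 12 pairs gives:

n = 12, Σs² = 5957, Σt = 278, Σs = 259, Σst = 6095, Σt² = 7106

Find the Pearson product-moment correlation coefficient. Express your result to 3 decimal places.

r = (nΣst − ΣsΣt) / √[(nΣs² − (Σs)²)(nΣt² − (Σt)²)]
Numerator: 12×6095 − 259×278 = 1138
Denominator: √[(71484 − 67081)(85272 − 77284)] = √[4403 × 7988] = 5930.5281
r = 1138 / 5930.5281 ≈ 0.192

0.192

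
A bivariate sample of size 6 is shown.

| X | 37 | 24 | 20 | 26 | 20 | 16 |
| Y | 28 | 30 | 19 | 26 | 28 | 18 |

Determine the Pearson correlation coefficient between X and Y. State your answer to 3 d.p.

n = 6, ΣX = 143, ΣY = 149, ΣX² = 3677, ΣY² = 3829, ΣXY = 3660
nΣXY − ΣXΣY = 21960 − 21307 = 653
nΣX² − (ΣX)² = 22062 − 20449 = 1613; nΣY² − (ΣY)² = 22974 − 22201 = 773
r = 653 / √(1613 × 773) = 653 / 1116.6239 ≈ 0.585

0.585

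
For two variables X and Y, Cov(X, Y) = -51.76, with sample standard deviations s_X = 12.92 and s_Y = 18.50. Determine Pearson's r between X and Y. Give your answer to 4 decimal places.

r = Cov(X,Y) / (s_X · s_Y) = -51.76 / (12.92 × 18.50)
  = -51.76 / 239.0200 ≈ -0.2166

-0.2166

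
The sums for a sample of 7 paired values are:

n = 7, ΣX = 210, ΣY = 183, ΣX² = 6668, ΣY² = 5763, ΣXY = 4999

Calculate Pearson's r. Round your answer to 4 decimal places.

-0.8181

r = (nΣXY − ΣXΣY) / √[(nΣX² − (ΣX)²)(nΣY² − (ΣY)²)]
Numerator: 7×4999 − 210×183 = -3437
Denominator: √[(46676 − 44100)(40341 − 33489)] = √[2576 × 6852] = 4201.2798
r = -3437 / 4201.2798 ≈ -0.8181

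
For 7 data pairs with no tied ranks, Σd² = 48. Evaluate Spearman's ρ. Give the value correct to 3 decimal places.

ρ = 1 − 6Σd² / [n(n²−1)] = 1 − 6×48 / (7×48)
  = 1 − 288/336 = 1 − 0.8571 ≈ 0.143

0.143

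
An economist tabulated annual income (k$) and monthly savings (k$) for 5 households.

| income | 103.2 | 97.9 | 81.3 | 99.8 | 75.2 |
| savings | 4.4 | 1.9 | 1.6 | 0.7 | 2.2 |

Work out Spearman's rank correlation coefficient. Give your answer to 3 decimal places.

Rank income: 5, 3, 2, 4, 1
Rank savings: 5, 3, 2, 1, 4
d = rank(income) − rank(savings): 0, 0, 0, 3, -3; Σd² = 18
ρ = 1 − 6Σd² / [n(n²−1)] = 1 − 6×18 / (5×24) = 1 − 108/120 ≈ 0.100

0.100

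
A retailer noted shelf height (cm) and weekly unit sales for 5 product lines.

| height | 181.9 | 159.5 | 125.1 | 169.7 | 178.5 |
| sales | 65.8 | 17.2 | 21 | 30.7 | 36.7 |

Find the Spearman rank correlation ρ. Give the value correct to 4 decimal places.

Rank height: 5, 2, 1, 3, 4
Rank sales: 5, 1, 2, 3, 4
d = rank(height) − rank(sales): 0, 1, -1, 0, 0; Σd² = 2
ρ = 1 − 6Σd² / [n(n²−1)] = 1 − 6×2 / (5×24) = 1 − 12/120 ≈ 0.9000

0.9000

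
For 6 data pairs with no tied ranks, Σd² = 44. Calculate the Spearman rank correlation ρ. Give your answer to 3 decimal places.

ρ = 1 − 6Σd² / [n(n²−1)] = 1 − 6×44 / (6×35)
  = 1 − 264/210 = 1 − 1.2571 ≈ -0.257

-0.257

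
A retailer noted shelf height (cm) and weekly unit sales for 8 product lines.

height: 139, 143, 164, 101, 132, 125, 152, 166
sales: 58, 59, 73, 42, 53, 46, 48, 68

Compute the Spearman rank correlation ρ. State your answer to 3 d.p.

Rank height: 4, 5, 7, 1, 3, 2, 6, 8
Rank sales: 5, 6, 8, 1, 4, 2, 3, 7
d = rank(height) − rank(sales): -1, -1, -1, 0, -1, 0, 3, 1; Σd² = 14
ρ = 1 − 6Σd² / [n(n²−1)] = 1 − 6×14 / (8×63) = 1 − 84/504 ≈ 0.833

0.833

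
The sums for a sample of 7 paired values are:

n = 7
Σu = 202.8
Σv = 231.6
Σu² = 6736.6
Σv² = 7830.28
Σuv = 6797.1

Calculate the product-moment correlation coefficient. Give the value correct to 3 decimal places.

r = (nΣuv − ΣuΣv) / √[(nΣu² − (Σu)²)(nΣv² − (Σv)²)]
Numerator: 7×6797.1 − 202.8×231.6 = 611.22
Denominator: √[(47156.2 − 41127.84)(54811.96 − 53638.56)] = √[6028.36 × 1173.4] = 2659.6386
r = 611.22 / 2659.6386 ≈ 0.230

0.230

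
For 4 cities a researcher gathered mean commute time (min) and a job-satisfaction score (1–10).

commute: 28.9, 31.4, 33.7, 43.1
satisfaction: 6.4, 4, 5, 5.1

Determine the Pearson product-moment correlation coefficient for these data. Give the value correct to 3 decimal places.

-0.206

n = 4, Σx = 137.1, Σy = 20.5, Σx² = 4814.47, Σy² = 107.97, Σxy = 698.87
nΣxy − ΣxΣy = 2795.48 − 2810.55 = -15.07
nΣx² − (Σx)² = 19257.88 − 18796.41 = 461.47; nΣy² − (Σy)² = 431.88 − 420.25 = 11.63
r = -15.07 / √(461.47 × 11.63) = -15.07 / 73.2591 ≈ -0.206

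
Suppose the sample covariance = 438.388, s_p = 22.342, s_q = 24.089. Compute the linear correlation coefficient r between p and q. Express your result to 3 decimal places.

r = Cov(p,q) / (s_p · s_q) = 438.388 / (22.342 × 24.089)
  = 438.388 / 538.1964 ≈ 0.815

0.815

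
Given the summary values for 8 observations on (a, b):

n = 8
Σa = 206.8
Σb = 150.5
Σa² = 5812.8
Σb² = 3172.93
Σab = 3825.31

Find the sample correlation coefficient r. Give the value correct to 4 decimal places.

r = (nΣab − ΣaΣb) / √[(nΣa² − (Σa)²)(nΣb² − (Σb)²)]
Numerator: 8×3825.31 − 206.8×150.5 = -520.92
Denominator: √[(46502.4 − 42766.24)(25383.44 − 22650.25)] = √[3736.16 × 2733.19] = 3195.5649
r = -520.92 / 3195.5649 ≈ -0.1630

-0.1630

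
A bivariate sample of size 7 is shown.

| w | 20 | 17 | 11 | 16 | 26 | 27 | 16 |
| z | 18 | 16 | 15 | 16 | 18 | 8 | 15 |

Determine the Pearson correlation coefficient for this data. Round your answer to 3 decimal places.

n = 7, Σw = 133, Σz = 106, Σw² = 2727, Σz² = 1674, Σwz = 1977
nΣwz − ΣwΣz = 13839 − 14098 = -259
nΣw² − (Σw)² = 19089 − 17689 = 1400; nΣz² − (Σz)² = 11718 − 11236 = 482
r = -259 / √(1400 × 482) = -259 / 821.4621 ≈ -0.315

-0.315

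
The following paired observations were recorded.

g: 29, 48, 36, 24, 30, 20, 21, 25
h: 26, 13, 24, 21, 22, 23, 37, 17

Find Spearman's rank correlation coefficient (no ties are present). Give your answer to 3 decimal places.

Rank g: 5, 8, 7, 3, 6, 1, 2, 4
Rank h: 7, 1, 6, 3, 4, 5, 8, 2
d = rank(g) − rank(h): -2, 7, 1, 0, 2, -4, -6, 2; Σd² = 114
ρ = 1 − 6Σd² / [n(n²−1)] = 1 − 6×114 / (8×63) = 1 − 684/504 ≈ -0.357

-0.357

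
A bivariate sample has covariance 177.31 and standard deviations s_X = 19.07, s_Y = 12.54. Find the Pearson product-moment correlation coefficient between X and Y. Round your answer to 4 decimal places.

0.7415

r = Cov(X,Y) / (s_X · s_Y) = 177.31 / (19.07 × 12.54)
  = 177.31 / 239.1378 ≈ 0.7415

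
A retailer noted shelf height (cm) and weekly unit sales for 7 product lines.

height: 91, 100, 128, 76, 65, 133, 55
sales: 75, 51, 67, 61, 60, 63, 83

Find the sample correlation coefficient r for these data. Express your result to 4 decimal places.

-0.3177

n = 7, Σx = 648, Σy = 460, Σx² = 65380, Σy² = 30894, Σxy = 41981
nΣxy − ΣxΣy = 293867 − 298080 = -4213
nΣx² − (Σx)² = 457660 − 419904 = 37756; nΣy² − (Σy)² = 216258 − 211600 = 4658
r = -4213 / √(37756 × 4658) = -4213 / 13261.5025 ≈ -0.3177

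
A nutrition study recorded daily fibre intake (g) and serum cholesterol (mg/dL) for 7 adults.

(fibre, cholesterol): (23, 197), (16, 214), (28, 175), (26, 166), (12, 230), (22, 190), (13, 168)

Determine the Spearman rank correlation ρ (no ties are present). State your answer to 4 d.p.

-0.5357

Rank fibre: 5, 3, 7, 6, 1, 4, 2
Rank cholesterol: 5, 6, 3, 1, 7, 4, 2
d = rank(fibre) − rank(cholesterol): 0, -3, 4, 5, -6, 0, 0; Σd² = 86
ρ = 1 − 6Σd² / [n(n²−1)] = 1 − 6×86 / (7×48) = 1 − 516/336 ≈ -0.5357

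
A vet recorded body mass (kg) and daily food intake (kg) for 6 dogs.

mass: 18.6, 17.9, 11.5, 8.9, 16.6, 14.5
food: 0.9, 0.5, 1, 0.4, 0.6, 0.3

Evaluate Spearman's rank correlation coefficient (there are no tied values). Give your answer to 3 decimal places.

0.257

Rank mass: 6, 5, 2, 1, 4, 3
Rank food: 5, 3, 6, 2, 4, 1
d = rank(mass) − rank(food): 1, 2, -4, -1, 0, 2; Σd² = 26
ρ = 1 − 6Σd² / [n(n²−1)] = 1 − 6×26 / (6×35) = 1 − 156/210 ≈ 0.257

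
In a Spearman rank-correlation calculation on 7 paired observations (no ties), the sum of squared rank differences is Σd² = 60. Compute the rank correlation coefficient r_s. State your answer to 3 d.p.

ρ = 1 − 6Σd² / [n(n²−1)] = 1 − 6×60 / (7×48)
  = 1 − 360/336 = 1 − 1.0714 ≈ -0.071

-0.071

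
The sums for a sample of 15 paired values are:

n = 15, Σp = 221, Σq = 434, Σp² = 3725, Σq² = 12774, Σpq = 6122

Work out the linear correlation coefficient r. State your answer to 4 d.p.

-0.8536

r = (nΣpq − ΣpΣq) / √[(nΣp² − (Σp)²)(nΣq² − (Σq)²)]
Numerator: 15×6122 − 221×434 = -4084
Denominator: √[(55875 − 48841)(191610 − 188356)] = √[7034 × 3254] = 4784.2069
r = -4084 / 4784.2069 ≈ -0.8536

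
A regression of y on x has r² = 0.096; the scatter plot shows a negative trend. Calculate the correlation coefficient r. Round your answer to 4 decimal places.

|r| = √0.096 = 0.3098
The association is negative, so r = −0.3098.

-0.3098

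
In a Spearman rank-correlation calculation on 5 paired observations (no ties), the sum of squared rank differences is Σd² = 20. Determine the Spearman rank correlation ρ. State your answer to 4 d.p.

ρ = 1 − 6Σd² / [n(n²−1)] = 1 − 6×20 / (5×24)
  = 1 − 120/120 = 1 − 1.00000 ≈ 0.0000

0.0000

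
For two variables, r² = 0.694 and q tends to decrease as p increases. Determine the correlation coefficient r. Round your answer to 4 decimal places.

-0.8331

|r| = √0.694 = 0.8331
The association is negative, so r = −0.8331.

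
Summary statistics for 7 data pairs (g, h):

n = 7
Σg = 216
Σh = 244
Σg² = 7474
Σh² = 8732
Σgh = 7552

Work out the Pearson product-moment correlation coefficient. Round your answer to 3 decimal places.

r = (nΣgh − ΣgΣh) / √[(nΣg² − (Σg)²)(nΣh² − (Σh)²)]
Numerator: 7×7552 − 216×244 = 160
Denominator: √[(52318 − 46656)(61124 − 59536)] = √[5662 × 1588] = 2998.5423
r = 160 / 2998.5423 ≈ 0.053

0.053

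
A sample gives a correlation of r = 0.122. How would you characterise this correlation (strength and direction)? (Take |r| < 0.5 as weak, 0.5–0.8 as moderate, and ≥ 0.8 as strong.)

r = 0.122 > 0 so the relationship is positive.
|r| = 0.122, which falls in the weak range.

weak positive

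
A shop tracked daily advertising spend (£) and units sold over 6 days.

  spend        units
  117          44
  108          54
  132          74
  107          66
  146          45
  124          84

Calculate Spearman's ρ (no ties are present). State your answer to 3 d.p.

0.029

Rank spend: 3, 2, 5, 1, 6, 4
Rank units: 1, 3, 5, 4, 2, 6
d = rank(spend) − rank(units): 2, -1, 0, -3, 4, -2; Σd² = 34
ρ = 1 − 6Σd² / [n(n²−1)] = 1 − 6×34 / (6×35) = 1 − 204/210 ≈ 0.029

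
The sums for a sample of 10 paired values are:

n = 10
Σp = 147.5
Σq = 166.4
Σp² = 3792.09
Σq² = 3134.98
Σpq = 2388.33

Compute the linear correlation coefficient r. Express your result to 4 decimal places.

-0.0859

r = (nΣpq − ΣpΣq) / √[(nΣp² − (Σp)²)(nΣq² − (Σq)²)]
Numerator: 10×2388.33 − 147.5×166.4 = -660.7
Denominator: √[(37920.9 − 21756.25)(31349.8 − 27688.96)] = √[16164.65 × 3660.84] = 7692.6067
r = -660.7 / 7692.6067 ≈ -0.0859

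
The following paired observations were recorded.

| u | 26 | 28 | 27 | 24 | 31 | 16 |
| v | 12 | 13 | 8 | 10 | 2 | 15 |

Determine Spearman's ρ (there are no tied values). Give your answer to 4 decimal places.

-0.6000

Rank u: 3, 5, 4, 2, 6, 1
Rank v: 4, 5, 2, 3, 1, 6
d = rank(u) − rank(v): -1, 0, 2, -1, 5, -5; Σd² = 56
ρ = 1 − 6Σd² / [n(n²−1)] = 1 − 6×56 / (6×35) = 1 − 336/210 ≈ -0.6000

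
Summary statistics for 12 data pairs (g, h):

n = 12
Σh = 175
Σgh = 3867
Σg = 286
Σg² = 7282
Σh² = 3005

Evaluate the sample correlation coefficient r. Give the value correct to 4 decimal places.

-0.6616

r = (nΣgh − ΣgΣh) / √[(nΣg² − (Σg)²)(nΣh² − (Σh)²)]
Numerator: 12×3867 − 286×175 = -3646
Denominator: √[(87384 − 81796)(36060 − 30625)] = √[5588 × 5435] = 5510.9691
r = -3646 / 5510.9691 ≈ -0.6616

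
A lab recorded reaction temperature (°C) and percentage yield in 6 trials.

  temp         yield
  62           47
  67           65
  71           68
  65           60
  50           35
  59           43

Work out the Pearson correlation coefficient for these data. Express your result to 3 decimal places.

n = 6, Σx = 374, Σy = 318, Σx² = 23580, Σy² = 17732, Σxy = 20284
nΣxy − ΣxΣy = 121704 − 118932 = 2772
nΣx² − (Σx)² = 141480 − 139876 = 1604; nΣy² − (Σy)² = 106392 − 101124 = 5268
r = 2772 / √(1604 × 5268) = 2772 / 2906.8664 ≈ 0.954

0.954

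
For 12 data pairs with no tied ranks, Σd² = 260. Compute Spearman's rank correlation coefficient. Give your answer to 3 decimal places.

0.091

ρ = 1 − 6Σd² / [n(n²−1)] = 1 − 6×260 / (12×143)
  = 1 − 1560/1716 = 1 − 0.9091 ≈ 0.091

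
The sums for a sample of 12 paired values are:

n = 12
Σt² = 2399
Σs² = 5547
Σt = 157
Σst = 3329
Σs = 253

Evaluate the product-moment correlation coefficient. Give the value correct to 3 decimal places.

0.070

r = (nΣst − ΣsΣt) / √[(nΣs² − (Σs)²)(nΣt² − (Σt)²)]
Numerator: 12×3329 − 253×157 = 227
Denominator: √[(66564 − 64009)(28788 − 24649)] = √[2555 × 4139] = 3251.9448
r = 227 / 3251.9448 ≈ 0.070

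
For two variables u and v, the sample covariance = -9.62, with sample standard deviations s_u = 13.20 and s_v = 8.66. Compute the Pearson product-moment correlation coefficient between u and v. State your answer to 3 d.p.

r = Cov(u,v) / (s_u · s_v) = -9.62 / (13.20 × 8.66)
  = -9.62 / 114.3120 ≈ -0.084

-0.084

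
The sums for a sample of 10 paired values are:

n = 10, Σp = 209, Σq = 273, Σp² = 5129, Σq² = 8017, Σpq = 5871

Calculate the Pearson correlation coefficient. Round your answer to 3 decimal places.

r = (nΣpq − ΣpΣq) / √[(nΣp² − (Σp)²)(nΣq² − (Σq)²)]
Numerator: 10×5871 − 209×273 = 1653
Denominator: √[(51290 − 43681)(80170 − 74529)] = √[7609 × 5641] = 6551.5165
r = 1653 / 6551.5165 ≈ 0.252

0.252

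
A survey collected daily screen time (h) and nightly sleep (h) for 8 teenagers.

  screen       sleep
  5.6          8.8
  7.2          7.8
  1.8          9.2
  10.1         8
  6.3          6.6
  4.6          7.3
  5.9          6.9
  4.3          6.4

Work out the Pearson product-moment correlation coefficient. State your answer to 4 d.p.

n = 8, Σx = 45.8, Σy = 61, Σx² = 302.6, Σy² = 472.34, Σxy = 346.19
nΣxy − ΣxΣy = 2769.52 − 2793.8 = -24.28
nΣx² − (Σx)² = 2420.8 − 2097.64 = 323.16; nΣy² − (Σy)² = 3778.72 − 3721 = 57.72
r = -24.28 / √(323.16 × 57.72) = -24.28 / 136.5752 ≈ -0.1778

-0.1778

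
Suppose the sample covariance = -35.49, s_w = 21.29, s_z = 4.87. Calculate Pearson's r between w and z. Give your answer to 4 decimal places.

-0.3423

r = Cov(w,z) / (s_w · s_z) = -35.49 / (21.29 × 4.87)
  = -35.49 / 103.6823 ≈ -0.3423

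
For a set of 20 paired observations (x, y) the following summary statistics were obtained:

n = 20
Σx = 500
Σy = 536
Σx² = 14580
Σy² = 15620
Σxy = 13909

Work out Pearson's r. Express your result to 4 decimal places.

r = (nΣxy − ΣxΣy) / √[(nΣx² − (Σx)²)(nΣy² − (Σy)²)]
Numerator: 20×13909 − 500×536 = 10180
Denominator: √[(291600 − 250000)(312400 − 287296)] = √[41600 × 25104] = 32316.0394
r = 10180 / 32316.0394 ≈ 0.3150

0.3150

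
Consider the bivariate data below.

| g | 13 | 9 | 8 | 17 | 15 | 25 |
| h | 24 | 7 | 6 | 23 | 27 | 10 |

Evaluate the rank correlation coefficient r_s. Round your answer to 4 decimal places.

Rank g: 3, 2, 1, 5, 4, 6
Rank h: 5, 2, 1, 4, 6, 3
d = rank(g) − rank(h): -2, 0, 0, 1, -2, 3; Σd² = 18
ρ = 1 − 6Σd² / [n(n²−1)] = 1 − 6×18 / (6×35) = 1 − 108/210 ≈ 0.4857

0.4857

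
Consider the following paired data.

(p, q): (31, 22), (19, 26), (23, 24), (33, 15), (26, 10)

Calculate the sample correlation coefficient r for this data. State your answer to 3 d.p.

-0.507

n = 5, Σp = 132, Σq = 97, Σp² = 3616, Σq² = 2061, Σpq = 2483
nΣpq − ΣpΣq = 12415 − 12804 = -389
nΣp² − (Σp)² = 18080 − 17424 = 656; nΣq² − (Σq)² = 10305 − 9409 = 896
r = -389 / √(656 × 896) = -389 / 766.6655 ≈ -0.507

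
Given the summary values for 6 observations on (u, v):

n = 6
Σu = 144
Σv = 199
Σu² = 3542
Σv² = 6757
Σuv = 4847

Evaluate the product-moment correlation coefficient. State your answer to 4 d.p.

r = (nΣuv − ΣuΣv) / √[(nΣu² − (Σu)²)(nΣv² − (Σv)²)]
Numerator: 6×4847 − 144×199 = 426
Denominator: √[(21252 − 20736)(40542 − 39601)] = √[516 × 941] = 696.8185
r = 426 / 696.8185 ≈ 0.6114

0.6114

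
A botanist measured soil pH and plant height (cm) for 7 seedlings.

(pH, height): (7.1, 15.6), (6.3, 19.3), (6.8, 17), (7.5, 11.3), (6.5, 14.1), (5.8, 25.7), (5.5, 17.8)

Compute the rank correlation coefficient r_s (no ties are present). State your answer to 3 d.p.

Rank pH: 6, 3, 5, 7, 4, 2, 1
Rank height: 3, 6, 4, 1, 2, 7, 5
d = rank(pH) − rank(height): 3, -3, 1, 6, 2, -5, -4; Σd² = 100
ρ = 1 − 6Σd² / [n(n²−1)] = 1 − 6×100 / (7×48) = 1 − 600/336 ≈ -0.786

-0.786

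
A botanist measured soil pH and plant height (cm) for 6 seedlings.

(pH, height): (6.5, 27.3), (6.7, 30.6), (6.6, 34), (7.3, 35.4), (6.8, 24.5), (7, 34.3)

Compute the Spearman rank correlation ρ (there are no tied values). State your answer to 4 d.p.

Rank pH: 1, 3, 2, 6, 4, 5
Rank height: 2, 3, 4, 6, 1, 5
d = rank(pH) − rank(height): -1, 0, -2, 0, 3, 0; Σd² = 14
ρ = 1 − 6Σd² / [n(n²−1)] = 1 − 6×14 / (6×35) = 1 − 84/210 ≈ 0.6000

0.6000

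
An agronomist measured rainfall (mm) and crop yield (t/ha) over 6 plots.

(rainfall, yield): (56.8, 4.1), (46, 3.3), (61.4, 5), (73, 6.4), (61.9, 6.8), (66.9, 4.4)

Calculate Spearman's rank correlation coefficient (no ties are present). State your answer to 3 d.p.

Rank rainfall: 2, 1, 3, 6, 4, 5
Rank yield: 2, 1, 4, 5, 6, 3
d = rank(rainfall) − rank(yield): 0, 0, -1, 1, -2, 2; Σd² = 10
ρ = 1 − 6Σd² / [n(n²−1)] = 1 − 6×10 / (6×35) = 1 − 60/210 ≈ 0.714

0.714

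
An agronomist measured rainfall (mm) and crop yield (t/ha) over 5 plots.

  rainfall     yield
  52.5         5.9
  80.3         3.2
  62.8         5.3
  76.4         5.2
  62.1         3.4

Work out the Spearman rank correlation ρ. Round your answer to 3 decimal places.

-0.700

Rank rainfall: 1, 5, 3, 4, 2
Rank yield: 5, 1, 4, 3, 2
d = rank(rainfall) − rank(yield): -4, 4, -1, 1, 0; Σd² = 34
ρ = 1 − 6Σd² / [n(n²−1)] = 1 − 6×34 / (5×24) = 1 − 204/120 ≈ -0.700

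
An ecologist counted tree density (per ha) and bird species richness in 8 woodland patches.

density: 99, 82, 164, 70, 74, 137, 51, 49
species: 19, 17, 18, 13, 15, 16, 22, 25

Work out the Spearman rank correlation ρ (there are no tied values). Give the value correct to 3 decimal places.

Rank density: 6, 5, 8, 3, 4, 7, 2, 1
Rank species: 6, 4, 5, 1, 2, 3, 7, 8
d = rank(density) − rank(species): 0, 1, 3, 2, 2, 4, -5, -7; Σd² = 108
ρ = 1 − 6Σd² / [n(n²−1)] = 1 − 6×108 / (8×63) = 1 − 648/504 ≈ -0.286

-0.286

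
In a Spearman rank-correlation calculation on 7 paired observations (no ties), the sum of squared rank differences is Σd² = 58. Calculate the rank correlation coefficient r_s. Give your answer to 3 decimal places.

-0.036

ρ = 1 − 6Σd² / [n(n²−1)] = 1 − 6×58 / (7×48)
  = 1 − 348/336 = 1 − 1.0357 ≈ -0.036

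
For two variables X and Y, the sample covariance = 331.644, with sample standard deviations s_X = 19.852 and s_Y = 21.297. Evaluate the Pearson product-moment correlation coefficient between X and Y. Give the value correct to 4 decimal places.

0.7844

r = Cov(X,Y) / (s_X · s_Y) = 331.644 / (19.852 × 21.297)
  = 331.644 / 422.7880 ≈ 0.7844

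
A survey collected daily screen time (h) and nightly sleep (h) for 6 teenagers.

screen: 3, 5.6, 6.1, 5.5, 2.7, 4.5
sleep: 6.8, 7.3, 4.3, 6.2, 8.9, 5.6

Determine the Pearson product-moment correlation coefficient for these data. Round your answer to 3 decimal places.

-0.690

n = 6, Σx = 27.4, Σy = 39.1, Σx² = 135.36, Σy² = 267.03, Σxy = 170.84
nΣxy − ΣxΣy = 1025.04 − 1071.34 = -46.3
nΣx² − (Σx)² = 812.16 − 750.76 = 61.4; nΣy² − (Σy)² = 1602.18 − 1528.81 = 73.37
r = -46.3 / √(61.4 × 73.37) = -46.3 / 67.1187 ≈ -0.690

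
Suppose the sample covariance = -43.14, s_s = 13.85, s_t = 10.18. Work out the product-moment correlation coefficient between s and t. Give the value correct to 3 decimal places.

-0.306

r = Cov(s,t) / (s_s · s_t) = -43.14 / (13.85 × 10.18)
  = -43.14 / 140.9930 ≈ -0.306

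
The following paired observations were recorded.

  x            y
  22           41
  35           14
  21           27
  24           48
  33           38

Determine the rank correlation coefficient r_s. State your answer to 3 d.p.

-0.300

Rank x: 2, 5, 1, 3, 4
Rank y: 4, 1, 2, 5, 3
d = rank(x) − rank(y): -2, 4, -1, -2, 1; Σd² = 26
ρ = 1 − 6Σd² / [n(n²−1)] = 1 − 6×26 / (5×24) = 1 − 156/120 ≈ -0.300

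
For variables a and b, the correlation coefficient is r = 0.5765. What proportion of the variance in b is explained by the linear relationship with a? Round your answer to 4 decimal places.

r² = (0.5765)² = 0.3324

0.3324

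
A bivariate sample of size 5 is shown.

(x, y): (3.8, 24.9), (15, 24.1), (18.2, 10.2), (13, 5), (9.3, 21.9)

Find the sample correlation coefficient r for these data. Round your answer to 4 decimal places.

n = 5, Σx = 59.3, Σy = 86.1, Σx² = 826.17, Σy² = 1809.47, Σxy = 910.43
nΣxy − ΣxΣy = 4552.15 − 5105.73 = -553.58
nΣx² − (Σx)² = 4130.85 − 3516.49 = 614.36; nΣy² − (Σy)² = 9047.35 − 7413.21 = 1634.14
r = -553.58 / √(614.36 × 1634.14) = -553.58 / 1001.9732 ≈ -0.5525

-0.5525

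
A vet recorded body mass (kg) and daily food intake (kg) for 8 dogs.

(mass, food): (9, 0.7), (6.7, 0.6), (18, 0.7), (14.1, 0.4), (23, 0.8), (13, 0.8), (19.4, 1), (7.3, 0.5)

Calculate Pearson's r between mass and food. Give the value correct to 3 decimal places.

0.563

n = 8, Σx = 110.5, Σy = 5.5, Σx² = 1776.35, Σy² = 4.03, Σxy = 80.41
nΣxy − ΣxΣy = 643.28 − 607.75 = 35.53
nΣx² − (Σx)² = 14210.8 − 12210.25 = 2000.55; nΣy² − (Σy)² = 32.24 − 30.25 = 1.99
r = 35.53 / √(2000.55 × 1.99) = 35.53 / 63.0959 ≈ 0.563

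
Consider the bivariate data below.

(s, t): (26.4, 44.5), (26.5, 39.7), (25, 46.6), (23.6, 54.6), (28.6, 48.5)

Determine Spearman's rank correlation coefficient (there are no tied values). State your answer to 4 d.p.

-0.4000

Rank s: 3, 4, 2, 1, 5
Rank t: 2, 1, 3, 5, 4
d = rank(s) − rank(t): 1, 3, -1, -4, 1; Σd² = 28
ρ = 1 − 6Σd² / [n(n²−1)] = 1 − 6×28 / (5×24) = 1 − 168/120 ≈ -0.4000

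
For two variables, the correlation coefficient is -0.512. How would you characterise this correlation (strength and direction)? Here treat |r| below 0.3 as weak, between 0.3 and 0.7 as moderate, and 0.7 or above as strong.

r = -0.512 < 0 so the relationship is negative.
|r| = 0.512, which falls in the moderate range.

moderate negative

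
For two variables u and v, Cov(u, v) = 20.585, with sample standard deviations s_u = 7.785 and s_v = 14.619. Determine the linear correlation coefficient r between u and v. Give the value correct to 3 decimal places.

0.181

r = Cov(u,v) / (s_u · s_v) = 20.585 / (7.785 × 14.619)
  = 20.585 / 113.8089 ≈ 0.181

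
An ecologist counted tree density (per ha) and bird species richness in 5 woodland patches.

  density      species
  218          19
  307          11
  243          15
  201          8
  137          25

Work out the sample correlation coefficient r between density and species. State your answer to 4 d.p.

n = 5, Σx = 1106, Σy = 78, Σx² = 259992, Σy² = 1396, Σxy = 16197
nΣxy − ΣxΣy = 80985 − 86268 = -5283
nΣx² − (Σx)² = 1299960 − 1223236 = 76724; nΣy² − (Σy)² = 6980 − 6084 = 896
r = -5283 / √(76724 × 896) = -5283 / 8291.2426 ≈ -0.6372

-0.6372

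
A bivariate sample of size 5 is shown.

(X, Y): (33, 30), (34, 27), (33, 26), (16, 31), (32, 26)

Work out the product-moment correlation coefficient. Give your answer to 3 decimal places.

n = 5, ΣX = 148, ΣY = 140, ΣX² = 4614, ΣY² = 3942, ΣXY = 4094
nΣXY − ΣXΣY = 20470 − 20720 = -250
nΣX² − (ΣX)² = 23070 − 21904 = 1166; nΣY² − (ΣY)² = 19710 − 19600 = 110
r = -250 / √(1166 × 110) = -250 / 358.1341 ≈ -0.698

-0.698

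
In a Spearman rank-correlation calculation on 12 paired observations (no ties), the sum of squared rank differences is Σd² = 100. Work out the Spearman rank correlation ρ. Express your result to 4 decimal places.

0.6503

ρ = 1 − 6Σd² / [n(n²−1)] = 1 − 6×100 / (12×143)
  = 1 − 600/1716 = 1 − 0.34965 ≈ 0.6503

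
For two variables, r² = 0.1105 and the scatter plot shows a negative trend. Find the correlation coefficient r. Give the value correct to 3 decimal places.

|r| = √0.1105 = 0.332
The association is negative, so r = −0.332.

-0.332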